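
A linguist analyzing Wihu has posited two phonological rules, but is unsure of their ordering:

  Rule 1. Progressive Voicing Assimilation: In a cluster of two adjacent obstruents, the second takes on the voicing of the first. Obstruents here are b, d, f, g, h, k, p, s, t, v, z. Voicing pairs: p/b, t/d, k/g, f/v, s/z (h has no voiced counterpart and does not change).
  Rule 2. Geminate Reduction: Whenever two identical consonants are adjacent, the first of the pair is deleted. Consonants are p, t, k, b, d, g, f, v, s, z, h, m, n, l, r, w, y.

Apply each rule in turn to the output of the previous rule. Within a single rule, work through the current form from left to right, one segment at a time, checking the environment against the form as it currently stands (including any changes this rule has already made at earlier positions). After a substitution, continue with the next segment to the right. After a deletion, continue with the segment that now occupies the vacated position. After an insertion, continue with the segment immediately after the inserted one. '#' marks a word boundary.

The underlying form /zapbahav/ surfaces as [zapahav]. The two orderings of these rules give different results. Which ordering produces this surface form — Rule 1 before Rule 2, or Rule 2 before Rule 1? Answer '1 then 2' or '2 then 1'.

1 then 2

Order 1 then 2:
  1 Progressive Voicing Assimilation: [zapbahav] → [zappahav]
  2 Geminate Reduction: [zappahav] → [zapahav]
  result: [zapahav]
Order 2 then 1:
  2 Geminate Reduction: no change — [zapbahav]
  1 Progressive Voicing Assimilation: [zapbahav] → [zappahav]
  result: [zappahav]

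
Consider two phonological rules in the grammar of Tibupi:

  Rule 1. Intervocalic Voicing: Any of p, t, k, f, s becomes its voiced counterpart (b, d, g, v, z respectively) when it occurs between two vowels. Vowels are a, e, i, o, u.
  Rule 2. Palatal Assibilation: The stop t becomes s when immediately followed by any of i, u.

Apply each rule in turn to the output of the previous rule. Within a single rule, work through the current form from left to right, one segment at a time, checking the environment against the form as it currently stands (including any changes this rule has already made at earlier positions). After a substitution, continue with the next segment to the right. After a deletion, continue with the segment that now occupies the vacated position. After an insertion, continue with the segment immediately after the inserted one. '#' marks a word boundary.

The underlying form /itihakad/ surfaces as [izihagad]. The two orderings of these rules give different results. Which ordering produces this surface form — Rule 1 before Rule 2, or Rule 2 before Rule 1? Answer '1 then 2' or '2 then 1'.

2 then 1

Order 1 then 2:
  1 Intervocalic Voicing: [itihakad] → [idihagad]
  2 Palatal Assibilation: no change — [idihagad]
  result: [idihagad]
Order 2 then 1:
  2 Palatal Assibilation: [itihakad] → [isihakad]
  1 Intervocalic Voicing: [isihakad] → [izihagad]
  result: [izihagad]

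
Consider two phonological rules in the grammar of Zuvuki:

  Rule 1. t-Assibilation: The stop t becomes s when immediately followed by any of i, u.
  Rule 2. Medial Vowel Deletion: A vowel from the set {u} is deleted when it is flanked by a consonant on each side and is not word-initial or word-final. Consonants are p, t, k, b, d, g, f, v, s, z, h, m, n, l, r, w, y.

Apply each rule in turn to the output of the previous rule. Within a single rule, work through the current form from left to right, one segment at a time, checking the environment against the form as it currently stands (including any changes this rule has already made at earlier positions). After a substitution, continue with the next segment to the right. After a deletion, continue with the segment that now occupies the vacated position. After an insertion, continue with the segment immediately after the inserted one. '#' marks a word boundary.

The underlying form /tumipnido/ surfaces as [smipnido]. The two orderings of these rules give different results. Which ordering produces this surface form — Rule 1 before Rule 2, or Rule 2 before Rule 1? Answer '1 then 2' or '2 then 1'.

Order 1 then 2:
  1 t-Assibilation: [tumipnido] → [sumipnido]
  2 Medial Vowel Deletion: [sumipnido] → [smipnido]
  result: [smipnido]
Order 2 then 1:
  2 Medial Vowel Deletion: [tumipnido] → [tmipnido]
  1 t-Assibilation: no change — [tmipnido]
  result: [tmipnido]

1 then 2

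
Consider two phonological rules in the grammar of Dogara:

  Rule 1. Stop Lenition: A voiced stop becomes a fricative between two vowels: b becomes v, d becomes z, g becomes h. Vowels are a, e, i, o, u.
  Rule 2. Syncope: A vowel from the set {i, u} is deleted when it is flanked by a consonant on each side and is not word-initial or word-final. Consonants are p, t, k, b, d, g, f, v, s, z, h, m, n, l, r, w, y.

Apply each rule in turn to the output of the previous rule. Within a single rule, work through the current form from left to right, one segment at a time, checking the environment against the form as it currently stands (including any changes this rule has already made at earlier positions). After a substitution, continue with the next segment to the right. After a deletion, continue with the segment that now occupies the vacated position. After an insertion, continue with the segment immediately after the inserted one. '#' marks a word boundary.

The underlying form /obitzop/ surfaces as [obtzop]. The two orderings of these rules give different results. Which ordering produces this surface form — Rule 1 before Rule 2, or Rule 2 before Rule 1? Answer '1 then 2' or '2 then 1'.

Order 1 then 2:
  1 Stop Lenition: [obitzop] → [ovitzop]
  2 Syncope: [ovitzop] → [ovtzop]
  result: [ovtzop]
Order 2 then 1:
  2 Syncope: [obitzop] → [obtzop]
  1 Stop Lenition: no change — [obtzop]
  result: [obtzop]

2 then 1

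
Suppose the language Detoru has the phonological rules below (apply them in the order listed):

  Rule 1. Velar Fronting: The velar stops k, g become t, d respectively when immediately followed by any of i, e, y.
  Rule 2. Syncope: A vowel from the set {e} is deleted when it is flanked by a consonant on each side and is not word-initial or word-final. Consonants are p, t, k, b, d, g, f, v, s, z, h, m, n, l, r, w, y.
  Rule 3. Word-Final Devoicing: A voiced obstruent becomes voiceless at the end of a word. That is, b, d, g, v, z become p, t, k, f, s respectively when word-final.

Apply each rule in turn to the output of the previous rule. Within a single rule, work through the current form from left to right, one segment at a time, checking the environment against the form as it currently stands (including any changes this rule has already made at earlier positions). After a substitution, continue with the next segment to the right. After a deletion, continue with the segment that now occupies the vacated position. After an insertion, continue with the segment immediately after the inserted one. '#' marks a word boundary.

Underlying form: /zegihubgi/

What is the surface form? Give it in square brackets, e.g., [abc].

Rule 1 Velar Fronting: [zegihubgi] → [zedihubdi]
Rule 2 Syncope: [zedihubdi] → [zdihubdi]
Rule 3 Word-Final Devoicing: no change — [zdihubdi]

[zdihubdi]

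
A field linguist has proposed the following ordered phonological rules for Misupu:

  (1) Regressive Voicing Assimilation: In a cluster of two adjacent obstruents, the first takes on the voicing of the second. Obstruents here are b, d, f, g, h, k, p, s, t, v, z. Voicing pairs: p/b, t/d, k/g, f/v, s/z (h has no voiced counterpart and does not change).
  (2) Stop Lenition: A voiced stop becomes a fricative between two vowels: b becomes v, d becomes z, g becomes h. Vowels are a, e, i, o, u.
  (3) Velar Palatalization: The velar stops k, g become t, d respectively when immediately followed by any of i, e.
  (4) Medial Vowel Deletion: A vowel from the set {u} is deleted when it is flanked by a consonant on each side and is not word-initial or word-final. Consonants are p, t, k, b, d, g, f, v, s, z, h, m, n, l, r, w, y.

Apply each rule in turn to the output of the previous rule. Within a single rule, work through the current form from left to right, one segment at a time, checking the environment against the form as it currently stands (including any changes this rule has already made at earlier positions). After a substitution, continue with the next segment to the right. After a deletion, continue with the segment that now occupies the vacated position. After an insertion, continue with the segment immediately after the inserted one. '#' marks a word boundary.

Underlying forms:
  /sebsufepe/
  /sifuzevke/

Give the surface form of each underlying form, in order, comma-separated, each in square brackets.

/sebsufepe/:
  (1) Regressive Voicing Assimilation: [sebsufepe] → [sepsufepe]
  (2) Stop Lenition: no change — [sepsufepe]
  (3) Velar Palatalization: no change — [sepsufepe]
  (4) Medial Vowel Deletion: [sepsufepe] → [sepsfepe]
/sifuzevke/:
  (1) Regressive Voicing Assimilation: [sifuzevke] → [sifuzefke]
  (2) Stop Lenition: no change — [sifuzefke]
  (3) Velar Palatalization: [sifuzefke] → [sifuzefte]
  (4) Medial Vowel Deletion: [sifuzefte] → [sifzefte]

[sepsfepe], [sifzefte]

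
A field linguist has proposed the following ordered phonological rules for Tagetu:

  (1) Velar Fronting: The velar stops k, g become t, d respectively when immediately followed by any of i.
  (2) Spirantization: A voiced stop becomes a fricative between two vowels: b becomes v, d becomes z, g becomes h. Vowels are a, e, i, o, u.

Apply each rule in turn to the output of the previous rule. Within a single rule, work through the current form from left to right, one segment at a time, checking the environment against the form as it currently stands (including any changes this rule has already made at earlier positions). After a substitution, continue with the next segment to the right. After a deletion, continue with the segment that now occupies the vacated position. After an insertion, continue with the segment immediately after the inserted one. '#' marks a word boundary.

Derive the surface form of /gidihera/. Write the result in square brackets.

[dizihera]

(1) Velar Fronting: [gidihera] → [didihera]
(2) Spirantization: [didihera] → [dizihera]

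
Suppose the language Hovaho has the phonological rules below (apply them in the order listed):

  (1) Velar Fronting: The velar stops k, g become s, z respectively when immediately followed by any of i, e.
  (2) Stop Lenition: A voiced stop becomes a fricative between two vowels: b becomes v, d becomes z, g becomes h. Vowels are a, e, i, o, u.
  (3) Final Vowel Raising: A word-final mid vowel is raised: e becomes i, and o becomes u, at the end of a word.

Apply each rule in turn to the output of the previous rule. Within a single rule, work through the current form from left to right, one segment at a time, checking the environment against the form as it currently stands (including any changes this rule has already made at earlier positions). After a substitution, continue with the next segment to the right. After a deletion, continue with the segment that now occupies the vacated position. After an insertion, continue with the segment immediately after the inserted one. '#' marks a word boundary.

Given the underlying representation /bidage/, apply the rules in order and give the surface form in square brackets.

(1) Velar Fronting: [bidage] → [bidaze]
(2) Stop Lenition: [bidaze] → [bizaze]
(3) Final Vowel Raising: [bizaze] → [bizazi]

[bizazi]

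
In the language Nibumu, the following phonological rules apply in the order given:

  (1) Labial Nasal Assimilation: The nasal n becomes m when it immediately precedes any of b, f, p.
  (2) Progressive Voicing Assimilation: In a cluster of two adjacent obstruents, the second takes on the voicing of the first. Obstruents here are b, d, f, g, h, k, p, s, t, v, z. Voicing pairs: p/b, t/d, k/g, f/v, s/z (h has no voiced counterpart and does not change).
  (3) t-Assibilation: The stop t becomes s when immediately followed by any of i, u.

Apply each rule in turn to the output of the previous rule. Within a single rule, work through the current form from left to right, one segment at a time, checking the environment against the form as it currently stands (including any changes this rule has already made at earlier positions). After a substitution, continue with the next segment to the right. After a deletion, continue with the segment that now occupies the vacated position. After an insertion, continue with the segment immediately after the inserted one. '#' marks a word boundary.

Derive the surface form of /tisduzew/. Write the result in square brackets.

[sissuzew]

(1) Labial Nasal Assimilation: no change — [tisduzew]
(2) Progressive Voicing Assimilation: [tisduzew] → [tistuzew]
(3) t-Assibilation: [tistuzew] → [sissuzew]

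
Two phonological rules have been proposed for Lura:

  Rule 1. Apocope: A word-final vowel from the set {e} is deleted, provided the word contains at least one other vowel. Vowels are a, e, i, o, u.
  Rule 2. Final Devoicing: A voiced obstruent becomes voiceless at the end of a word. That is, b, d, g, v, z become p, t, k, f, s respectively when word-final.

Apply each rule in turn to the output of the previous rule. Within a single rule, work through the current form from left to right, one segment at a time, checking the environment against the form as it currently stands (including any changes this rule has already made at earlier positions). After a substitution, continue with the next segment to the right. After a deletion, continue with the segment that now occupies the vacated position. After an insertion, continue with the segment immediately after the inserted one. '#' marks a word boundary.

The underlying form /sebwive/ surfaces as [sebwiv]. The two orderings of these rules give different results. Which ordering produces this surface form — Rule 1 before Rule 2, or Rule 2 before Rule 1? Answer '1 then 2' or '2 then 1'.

Order 1 then 2:
  1 Apocope: [sebwive] → [sebwiv]
  2 Final Devoicing: [sebwiv] → [sebwif]
  result: [sebwif]
Order 2 then 1:
  2 Final Devoicing: no change — [sebwive]
  1 Apocope: [sebwive] → [sebwiv]
  result: [sebwiv]

2 then 1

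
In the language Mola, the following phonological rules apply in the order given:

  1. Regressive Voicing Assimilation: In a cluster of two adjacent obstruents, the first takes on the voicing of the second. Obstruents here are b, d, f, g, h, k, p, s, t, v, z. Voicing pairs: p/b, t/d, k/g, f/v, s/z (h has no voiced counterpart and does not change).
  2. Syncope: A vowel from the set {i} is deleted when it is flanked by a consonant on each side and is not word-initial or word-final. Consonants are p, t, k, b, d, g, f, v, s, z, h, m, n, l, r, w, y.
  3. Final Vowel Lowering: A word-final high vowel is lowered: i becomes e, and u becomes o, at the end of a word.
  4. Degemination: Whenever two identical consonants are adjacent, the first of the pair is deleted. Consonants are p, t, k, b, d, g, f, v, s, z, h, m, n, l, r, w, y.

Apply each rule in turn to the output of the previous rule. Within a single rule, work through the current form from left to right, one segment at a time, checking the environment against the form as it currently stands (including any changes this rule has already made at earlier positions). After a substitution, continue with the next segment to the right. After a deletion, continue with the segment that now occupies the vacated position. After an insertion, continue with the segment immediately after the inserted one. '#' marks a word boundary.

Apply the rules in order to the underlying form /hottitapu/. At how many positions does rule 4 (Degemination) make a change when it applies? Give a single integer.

1 Regressive Voicing Assimilation: no change — [hottitapu]
2 Syncope: [hottitapu] → [hotttapu]
3 Final Vowel Lowering: [hotttapu] → [hotttapo]
4 Degemination: [hotttapo] → [hotapo]
Rule 4 changed 2 position(s).

2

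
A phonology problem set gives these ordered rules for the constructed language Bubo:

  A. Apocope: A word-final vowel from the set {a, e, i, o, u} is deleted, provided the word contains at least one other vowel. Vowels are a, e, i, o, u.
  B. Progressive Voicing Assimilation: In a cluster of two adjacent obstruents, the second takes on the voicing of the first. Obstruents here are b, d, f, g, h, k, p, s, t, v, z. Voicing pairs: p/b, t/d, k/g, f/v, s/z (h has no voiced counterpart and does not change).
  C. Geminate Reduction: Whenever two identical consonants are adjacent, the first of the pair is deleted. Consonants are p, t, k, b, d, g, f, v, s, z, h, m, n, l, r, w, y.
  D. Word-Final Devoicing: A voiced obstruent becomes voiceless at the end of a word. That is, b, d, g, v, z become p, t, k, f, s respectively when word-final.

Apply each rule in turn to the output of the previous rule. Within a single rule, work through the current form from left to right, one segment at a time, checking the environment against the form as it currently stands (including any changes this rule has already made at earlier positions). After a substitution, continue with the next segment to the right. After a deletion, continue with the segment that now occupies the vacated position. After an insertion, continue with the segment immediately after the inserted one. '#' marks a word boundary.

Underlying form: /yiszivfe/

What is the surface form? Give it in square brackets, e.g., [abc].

A Apocope: [yiszivfe] → [yiszivf]
B Progressive Voicing Assimilation: [yiszivf] → [yissivv]
C Geminate Reduction: [yissivv] → [yisiv]
D Word-Final Devoicing: [yisiv] → [yisif]

[yisif]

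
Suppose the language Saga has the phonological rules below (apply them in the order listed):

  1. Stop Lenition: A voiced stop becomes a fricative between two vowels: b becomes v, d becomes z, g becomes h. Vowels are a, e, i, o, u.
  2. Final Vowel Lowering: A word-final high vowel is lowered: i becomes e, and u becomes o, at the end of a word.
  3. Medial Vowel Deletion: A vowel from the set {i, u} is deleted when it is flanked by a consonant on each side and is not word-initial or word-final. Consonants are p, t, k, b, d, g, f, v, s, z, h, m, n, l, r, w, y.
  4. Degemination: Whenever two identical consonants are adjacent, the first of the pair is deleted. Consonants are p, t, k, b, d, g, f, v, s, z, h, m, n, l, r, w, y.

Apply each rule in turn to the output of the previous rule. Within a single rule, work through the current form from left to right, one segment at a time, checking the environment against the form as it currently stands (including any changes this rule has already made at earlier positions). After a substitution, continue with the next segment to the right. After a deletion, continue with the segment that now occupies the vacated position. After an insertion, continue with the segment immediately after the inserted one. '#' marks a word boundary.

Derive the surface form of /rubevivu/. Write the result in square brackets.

[rvevo]

1 Stop Lenition: [rubevivu] → [ruvevivu]
2 Final Vowel Lowering: [ruvevivu] → [ruvevivo]
3 Medial Vowel Deletion: [ruvevivo] → [rvevvo]
4 Degemination: [rvevvo] → [rvevo]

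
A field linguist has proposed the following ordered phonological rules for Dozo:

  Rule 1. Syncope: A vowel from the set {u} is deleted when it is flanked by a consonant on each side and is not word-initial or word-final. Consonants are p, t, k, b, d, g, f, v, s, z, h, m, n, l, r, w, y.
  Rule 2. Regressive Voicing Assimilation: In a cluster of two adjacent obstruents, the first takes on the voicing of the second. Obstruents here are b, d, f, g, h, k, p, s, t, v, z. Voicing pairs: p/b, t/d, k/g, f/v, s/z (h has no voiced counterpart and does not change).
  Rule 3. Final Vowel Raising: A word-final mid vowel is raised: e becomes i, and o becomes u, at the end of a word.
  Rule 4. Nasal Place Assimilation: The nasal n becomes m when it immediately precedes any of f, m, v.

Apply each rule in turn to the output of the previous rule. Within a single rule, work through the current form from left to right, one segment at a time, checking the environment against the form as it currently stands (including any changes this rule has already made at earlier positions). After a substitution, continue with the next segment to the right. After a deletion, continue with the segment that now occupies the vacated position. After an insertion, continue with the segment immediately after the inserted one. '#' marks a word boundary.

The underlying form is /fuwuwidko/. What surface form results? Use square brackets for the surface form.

Rule 1 Syncope: [fuwuwidko] → [fwwidko]
Rule 2 Regressive Voicing Assimilation: [fwwidko] → [fwwitko]
Rule 3 Final Vowel Raising: [fwwitko] → [fwwitku]
Rule 4 Nasal Place Assimilation: no change — [fwwitku]

[fwwitku]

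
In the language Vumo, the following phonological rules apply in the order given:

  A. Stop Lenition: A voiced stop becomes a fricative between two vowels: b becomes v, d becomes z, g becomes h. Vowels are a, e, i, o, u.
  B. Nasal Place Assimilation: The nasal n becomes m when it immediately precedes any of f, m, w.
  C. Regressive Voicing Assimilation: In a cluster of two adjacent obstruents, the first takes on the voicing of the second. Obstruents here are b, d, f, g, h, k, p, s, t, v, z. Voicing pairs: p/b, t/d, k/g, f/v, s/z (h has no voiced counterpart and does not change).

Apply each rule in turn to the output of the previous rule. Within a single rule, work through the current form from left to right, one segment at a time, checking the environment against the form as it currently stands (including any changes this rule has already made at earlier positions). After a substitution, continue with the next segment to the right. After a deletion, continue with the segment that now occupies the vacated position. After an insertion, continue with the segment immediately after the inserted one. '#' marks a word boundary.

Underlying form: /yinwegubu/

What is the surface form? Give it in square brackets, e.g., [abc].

[yimwehuvu]

A Stop Lenition: [yinwegubu] → [yinwehuvu]
B Nasal Place Assimilation: [yinwehuvu] → [yimwehuvu]
C Regressive Voicing Assimilation: no change — [yimwehuvu]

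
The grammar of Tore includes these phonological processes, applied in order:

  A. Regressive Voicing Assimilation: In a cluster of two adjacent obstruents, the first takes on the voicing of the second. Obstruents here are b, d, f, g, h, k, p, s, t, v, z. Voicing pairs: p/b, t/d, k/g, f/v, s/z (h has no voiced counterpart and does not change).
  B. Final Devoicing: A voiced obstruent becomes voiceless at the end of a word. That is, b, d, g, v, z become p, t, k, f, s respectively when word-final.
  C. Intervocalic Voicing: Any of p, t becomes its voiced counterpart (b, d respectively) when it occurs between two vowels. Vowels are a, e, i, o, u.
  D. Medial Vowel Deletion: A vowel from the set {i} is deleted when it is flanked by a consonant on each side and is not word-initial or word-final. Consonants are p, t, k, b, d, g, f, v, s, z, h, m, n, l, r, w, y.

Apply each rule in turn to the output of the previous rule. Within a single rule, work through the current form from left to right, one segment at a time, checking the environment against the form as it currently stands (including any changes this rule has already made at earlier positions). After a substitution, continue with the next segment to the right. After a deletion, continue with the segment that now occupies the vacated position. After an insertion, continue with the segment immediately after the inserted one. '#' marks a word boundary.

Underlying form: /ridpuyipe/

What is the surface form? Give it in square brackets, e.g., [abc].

A Regressive Voicing Assimilation: [ridpuyipe] → [ritpuyipe]
B Final Devoicing: no change — [ritpuyipe]
C Intervocalic Voicing: [ritpuyipe] → [ritpuyibe]
D Medial Vowel Deletion: [ritpuyibe] → [rtpuybe]

[rtpuybe]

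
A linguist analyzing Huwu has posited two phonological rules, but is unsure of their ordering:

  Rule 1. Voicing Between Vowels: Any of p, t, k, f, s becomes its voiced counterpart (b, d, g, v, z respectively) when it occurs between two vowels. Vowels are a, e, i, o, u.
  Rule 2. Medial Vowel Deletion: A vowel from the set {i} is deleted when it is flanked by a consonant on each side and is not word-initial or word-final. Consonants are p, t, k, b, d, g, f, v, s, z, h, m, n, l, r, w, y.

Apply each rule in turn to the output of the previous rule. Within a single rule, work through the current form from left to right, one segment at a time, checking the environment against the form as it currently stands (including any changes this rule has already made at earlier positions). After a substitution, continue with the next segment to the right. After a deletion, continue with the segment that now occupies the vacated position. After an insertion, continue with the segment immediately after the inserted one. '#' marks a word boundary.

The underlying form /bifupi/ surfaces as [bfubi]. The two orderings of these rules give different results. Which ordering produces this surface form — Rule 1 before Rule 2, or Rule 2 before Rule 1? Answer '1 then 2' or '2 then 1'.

2 then 1

Order 1 then 2:
  1 Voicing Between Vowels: [bifupi] → [bivubi]
  2 Medial Vowel Deletion: [bivubi] → [bvubi]
  result: [bvubi]
Order 2 then 1:
  2 Medial Vowel Deletion: [bifupi] → [bfupi]
  1 Voicing Between Vowels: [bfupi] → [bfubi]
  result: [bfubi]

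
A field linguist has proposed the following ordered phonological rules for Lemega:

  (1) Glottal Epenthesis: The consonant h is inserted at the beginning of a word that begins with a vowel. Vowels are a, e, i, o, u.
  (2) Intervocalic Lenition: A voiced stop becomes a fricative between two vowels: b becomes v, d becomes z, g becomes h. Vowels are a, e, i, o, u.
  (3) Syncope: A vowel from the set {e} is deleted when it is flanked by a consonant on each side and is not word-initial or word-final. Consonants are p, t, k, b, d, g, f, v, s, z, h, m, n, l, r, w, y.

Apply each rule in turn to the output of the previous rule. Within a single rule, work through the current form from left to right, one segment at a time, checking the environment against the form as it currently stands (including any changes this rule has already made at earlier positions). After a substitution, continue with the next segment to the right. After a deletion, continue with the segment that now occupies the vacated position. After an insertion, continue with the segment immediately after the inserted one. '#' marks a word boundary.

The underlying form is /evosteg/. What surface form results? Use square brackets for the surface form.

(1) Glottal Epenthesis: [evosteg] → [hevosteg]
(2) Intervocalic Lenition: no change — [hevosteg]
(3) Syncope: [hevosteg] → [hvostg]

[hvostg]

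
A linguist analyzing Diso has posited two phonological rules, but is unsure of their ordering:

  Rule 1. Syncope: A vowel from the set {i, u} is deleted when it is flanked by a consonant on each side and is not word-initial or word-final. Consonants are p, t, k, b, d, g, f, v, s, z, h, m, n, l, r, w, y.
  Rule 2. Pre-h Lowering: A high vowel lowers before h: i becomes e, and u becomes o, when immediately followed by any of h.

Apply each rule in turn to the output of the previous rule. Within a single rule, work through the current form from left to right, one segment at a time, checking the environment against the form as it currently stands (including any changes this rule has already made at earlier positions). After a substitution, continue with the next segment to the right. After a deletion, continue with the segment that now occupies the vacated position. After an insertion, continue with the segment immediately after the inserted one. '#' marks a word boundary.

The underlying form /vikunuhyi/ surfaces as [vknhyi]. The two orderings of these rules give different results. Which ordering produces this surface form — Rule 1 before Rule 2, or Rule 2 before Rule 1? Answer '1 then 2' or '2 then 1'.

Order 1 then 2:
  1 Syncope: [vikunuhyi] → [vknhyi]
  2 Pre-h Lowering: no change — [vknhyi]
  result: [vknhyi]
Order 2 then 1:
  2 Pre-h Lowering: [vikunuhyi] → [vikunohyi]
  1 Syncope: [vikunohyi] → [vknohyi]
  result: [vknohyi]

1 then 2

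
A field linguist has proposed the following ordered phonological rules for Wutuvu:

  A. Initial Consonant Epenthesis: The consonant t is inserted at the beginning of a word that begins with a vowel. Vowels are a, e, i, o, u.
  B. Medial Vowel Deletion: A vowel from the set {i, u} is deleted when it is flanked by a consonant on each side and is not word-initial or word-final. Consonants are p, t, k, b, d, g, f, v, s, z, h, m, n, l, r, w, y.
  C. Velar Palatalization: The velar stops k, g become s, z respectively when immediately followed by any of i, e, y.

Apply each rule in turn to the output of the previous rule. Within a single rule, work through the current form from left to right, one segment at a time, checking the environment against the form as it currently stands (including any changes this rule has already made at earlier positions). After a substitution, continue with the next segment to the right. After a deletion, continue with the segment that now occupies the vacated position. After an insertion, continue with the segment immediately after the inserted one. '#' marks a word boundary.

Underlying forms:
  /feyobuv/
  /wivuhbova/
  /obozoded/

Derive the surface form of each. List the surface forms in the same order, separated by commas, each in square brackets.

/feyobuv/:
  A Initial Consonant Epenthesis: no change — [feyobuv]
  B Medial Vowel Deletion: [feyobuv] → [feyobv]
  C Velar Palatalization: no change — [feyobv]
/wivuhbova/:
  A Initial Consonant Epenthesis: no change — [wivuhbova]
  B Medial Vowel Deletion: [wivuhbova] → [wvhbova]
  C Velar Palatalization: no change — [wvhbova]
/obozoded/:
  A Initial Consonant Epenthesis: [obozoded] → [tobozoded]
  B Medial Vowel Deletion: no change — [tobozoded]
  C Velar Palatalization: no change — [tobozoded]

[feyobv], [wvhbova], [tobozoded]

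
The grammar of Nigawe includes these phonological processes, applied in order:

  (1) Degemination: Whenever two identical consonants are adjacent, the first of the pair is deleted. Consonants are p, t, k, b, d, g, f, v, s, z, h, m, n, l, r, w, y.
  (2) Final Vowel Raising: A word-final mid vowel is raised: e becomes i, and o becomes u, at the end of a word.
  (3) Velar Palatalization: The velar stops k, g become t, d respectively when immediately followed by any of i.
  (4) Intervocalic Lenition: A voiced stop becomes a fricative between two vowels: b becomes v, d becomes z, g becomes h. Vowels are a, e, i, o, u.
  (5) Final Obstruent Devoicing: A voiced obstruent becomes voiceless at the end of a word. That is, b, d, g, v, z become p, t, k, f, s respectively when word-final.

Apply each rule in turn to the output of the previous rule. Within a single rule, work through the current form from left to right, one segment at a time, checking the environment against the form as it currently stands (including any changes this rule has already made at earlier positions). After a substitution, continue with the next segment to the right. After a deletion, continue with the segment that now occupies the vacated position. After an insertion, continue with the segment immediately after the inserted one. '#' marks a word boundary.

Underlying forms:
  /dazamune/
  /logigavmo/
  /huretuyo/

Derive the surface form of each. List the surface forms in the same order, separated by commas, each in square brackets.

/dazamune/:
  (1) Degemination: no change — [dazamune]
  (2) Final Vowel Raising: [dazamune] → [dazamuni]
  (3) Velar Palatalization: no change — [dazamuni]
  (4) Intervocalic Lenition: no change — [dazamuni]
  (5) Final Obstruent Devoicing: no change — [dazamuni]
/logigavmo/:
  (1) Degemination: no change — [logigavmo]
  (2) Final Vowel Raising: [logigavmo] → [logigavmu]
  (3) Velar Palatalization: [logigavmu] → [lodigavmu]
  (4) Intervocalic Lenition: [lodigavmu] → [lozihavmu]
  (5) Final Obstruent Devoicing: no change — [lozihavmu]
/huretuyo/:
  (1) Degemination: no change — [huretuyo]
  (2) Final Vowel Raising: [huretuyo] → [huretuyu]
  (3) Velar Palatalization: no change — [huretuyu]
  (4) Intervocalic Lenition: no change — [huretuyu]
  (5) Final Obstruent Devoicing: no change — [huretuyu]

[dazamuni], [lozihavmu], [huretuyu]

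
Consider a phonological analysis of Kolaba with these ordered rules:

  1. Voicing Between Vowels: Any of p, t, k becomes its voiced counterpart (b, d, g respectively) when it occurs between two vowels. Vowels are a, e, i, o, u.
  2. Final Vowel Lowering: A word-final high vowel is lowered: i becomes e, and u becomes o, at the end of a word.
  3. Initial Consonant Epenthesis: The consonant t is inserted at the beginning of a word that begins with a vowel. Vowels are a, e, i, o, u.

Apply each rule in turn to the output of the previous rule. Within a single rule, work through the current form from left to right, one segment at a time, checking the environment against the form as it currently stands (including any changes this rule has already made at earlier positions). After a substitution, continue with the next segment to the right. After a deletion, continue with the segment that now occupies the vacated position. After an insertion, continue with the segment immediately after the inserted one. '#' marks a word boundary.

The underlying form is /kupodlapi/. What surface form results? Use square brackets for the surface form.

1 Voicing Between Vowels: [kupodlapi] → [kubodlabi]
2 Final Vowel Lowering: [kubodlabi] → [kubodlabe]
3 Initial Consonant Epenthesis: no change — [kubodlabe]

[kubodlabe]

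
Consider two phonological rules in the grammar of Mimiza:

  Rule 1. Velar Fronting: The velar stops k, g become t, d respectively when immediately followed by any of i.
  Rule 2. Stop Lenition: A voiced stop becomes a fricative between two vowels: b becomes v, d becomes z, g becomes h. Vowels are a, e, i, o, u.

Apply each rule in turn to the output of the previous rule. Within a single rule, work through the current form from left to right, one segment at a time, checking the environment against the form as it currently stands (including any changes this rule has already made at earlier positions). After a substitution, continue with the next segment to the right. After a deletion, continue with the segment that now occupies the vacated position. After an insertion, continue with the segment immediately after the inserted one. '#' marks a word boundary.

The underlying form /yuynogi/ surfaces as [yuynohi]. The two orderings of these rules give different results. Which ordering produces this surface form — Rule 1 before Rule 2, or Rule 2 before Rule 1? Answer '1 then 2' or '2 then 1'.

2 then 1

Order 1 then 2:
  1 Velar Fronting: [yuynogi] → [yuynodi]
  2 Stop Lenition: [yuynodi] → [yuynozi]
  result: [yuynozi]
Order 2 then 1:
  2 Stop Lenition: [yuynogi] → [yuynohi]
  1 Velar Fronting: no change — [yuynohi]
  result: [yuynohi]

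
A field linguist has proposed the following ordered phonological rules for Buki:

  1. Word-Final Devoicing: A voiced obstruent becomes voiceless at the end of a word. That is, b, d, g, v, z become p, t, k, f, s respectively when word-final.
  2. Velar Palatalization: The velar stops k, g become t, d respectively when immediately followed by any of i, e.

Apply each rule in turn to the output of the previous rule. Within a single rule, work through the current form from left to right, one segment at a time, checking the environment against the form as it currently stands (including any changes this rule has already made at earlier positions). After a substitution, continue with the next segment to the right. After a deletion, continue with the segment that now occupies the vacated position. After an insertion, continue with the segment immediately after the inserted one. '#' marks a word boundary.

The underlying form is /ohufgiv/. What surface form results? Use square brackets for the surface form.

[ohufdif]

1 Word-Final Devoicing: [ohufgiv] → [ohufgif]
2 Velar Palatalization: [ohufgif] → [ohufdif]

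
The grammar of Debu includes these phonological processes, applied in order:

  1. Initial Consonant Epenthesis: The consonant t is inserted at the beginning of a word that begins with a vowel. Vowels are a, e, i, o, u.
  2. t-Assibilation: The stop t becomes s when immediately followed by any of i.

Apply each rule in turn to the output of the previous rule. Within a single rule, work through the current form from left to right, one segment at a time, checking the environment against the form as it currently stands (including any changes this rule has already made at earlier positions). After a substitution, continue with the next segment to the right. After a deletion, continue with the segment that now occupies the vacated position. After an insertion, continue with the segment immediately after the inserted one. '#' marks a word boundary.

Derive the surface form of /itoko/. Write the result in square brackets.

[sitoko]

1 Initial Consonant Epenthesis: [itoko] → [titoko]
2 t-Assibilation: [titoko] → [sitoko]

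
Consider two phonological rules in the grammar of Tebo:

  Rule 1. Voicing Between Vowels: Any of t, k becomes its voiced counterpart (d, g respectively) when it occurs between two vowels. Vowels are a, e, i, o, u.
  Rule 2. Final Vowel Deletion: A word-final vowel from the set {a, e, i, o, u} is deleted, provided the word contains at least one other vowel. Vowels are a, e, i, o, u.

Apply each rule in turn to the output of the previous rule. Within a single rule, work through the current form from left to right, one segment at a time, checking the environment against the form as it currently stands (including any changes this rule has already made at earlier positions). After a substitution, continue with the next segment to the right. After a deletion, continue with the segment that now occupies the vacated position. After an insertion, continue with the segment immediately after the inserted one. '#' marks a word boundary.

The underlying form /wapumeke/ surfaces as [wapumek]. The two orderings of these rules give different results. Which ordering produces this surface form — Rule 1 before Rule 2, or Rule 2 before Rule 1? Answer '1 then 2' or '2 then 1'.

Order 1 then 2:
  1 Voicing Between Vowels: [wapumeke] → [wapumege]
  2 Final Vowel Deletion: [wapumege] → [wapumeg]
  result: [wapumeg]
Order 2 then 1:
  2 Final Vowel Deletion: [wapumeke] → [wapumek]
  1 Voicing Between Vowels: no change — [wapumek]
  result: [wapumek]

2 then 1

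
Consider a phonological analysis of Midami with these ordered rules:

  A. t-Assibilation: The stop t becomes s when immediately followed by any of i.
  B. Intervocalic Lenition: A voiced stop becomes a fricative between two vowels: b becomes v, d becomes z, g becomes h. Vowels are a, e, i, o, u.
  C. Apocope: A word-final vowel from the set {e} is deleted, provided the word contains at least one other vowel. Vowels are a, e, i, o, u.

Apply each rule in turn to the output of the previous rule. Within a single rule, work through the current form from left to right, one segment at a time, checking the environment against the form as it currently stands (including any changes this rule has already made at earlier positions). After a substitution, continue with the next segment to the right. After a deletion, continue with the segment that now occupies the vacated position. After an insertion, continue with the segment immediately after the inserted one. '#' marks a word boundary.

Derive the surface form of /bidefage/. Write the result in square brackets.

A t-Assibilation: no change — [bidefage]
B Intervocalic Lenition: [bidefage] → [bizefahe]
C Apocope: [bizefahe] → [bizefah]

[bizefah]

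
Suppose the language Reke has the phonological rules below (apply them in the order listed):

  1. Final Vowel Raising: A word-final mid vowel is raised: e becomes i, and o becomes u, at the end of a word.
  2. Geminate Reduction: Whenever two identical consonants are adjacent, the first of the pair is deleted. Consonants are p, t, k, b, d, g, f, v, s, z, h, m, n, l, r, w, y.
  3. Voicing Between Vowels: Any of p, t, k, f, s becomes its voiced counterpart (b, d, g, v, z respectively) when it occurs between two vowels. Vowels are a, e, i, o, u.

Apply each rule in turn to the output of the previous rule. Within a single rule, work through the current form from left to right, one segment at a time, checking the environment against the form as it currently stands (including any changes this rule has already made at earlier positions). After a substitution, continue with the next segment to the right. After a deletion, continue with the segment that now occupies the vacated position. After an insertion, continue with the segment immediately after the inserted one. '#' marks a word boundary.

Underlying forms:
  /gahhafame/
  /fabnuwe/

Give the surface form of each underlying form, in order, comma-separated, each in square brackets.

[gahavami], [fabnuwi]

/gahhafame/:
  1 Final Vowel Raising: [gahhafame] → [gahhafami]
  2 Geminate Reduction: [gahhafami] → [gahafami]
  3 Voicing Between Vowels: [gahafami] → [gahavami]
/fabnuwe/:
  1 Final Vowel Raising: [fabnuwe] → [fabnuwi]
  2 Geminate Reduction: no change — [fabnuwi]
  3 Voicing Between Vowels: no change — [fabnuwi]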